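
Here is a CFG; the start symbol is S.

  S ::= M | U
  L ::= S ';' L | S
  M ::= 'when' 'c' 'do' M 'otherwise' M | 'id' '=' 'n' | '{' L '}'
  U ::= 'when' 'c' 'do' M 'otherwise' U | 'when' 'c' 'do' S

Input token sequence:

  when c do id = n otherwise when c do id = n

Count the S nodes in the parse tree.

2

[S [U when c do [M id = n] otherwise [U when c do [S [M id = n]]]]]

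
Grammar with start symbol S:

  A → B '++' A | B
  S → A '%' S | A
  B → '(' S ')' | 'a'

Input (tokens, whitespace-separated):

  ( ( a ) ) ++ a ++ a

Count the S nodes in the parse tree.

3

[S [A [B ( [S [A [B ( [S [A [B a]]] )]]] )] ++ [A [B a] ++ [A [B a]]]]]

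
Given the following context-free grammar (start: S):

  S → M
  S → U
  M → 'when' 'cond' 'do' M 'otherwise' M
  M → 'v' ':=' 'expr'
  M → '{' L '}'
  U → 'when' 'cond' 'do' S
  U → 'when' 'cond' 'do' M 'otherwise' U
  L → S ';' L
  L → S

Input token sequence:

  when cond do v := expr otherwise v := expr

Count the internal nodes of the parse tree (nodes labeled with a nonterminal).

[S [M when cond do [M v := expr] otherwise [M v := expr]]]

4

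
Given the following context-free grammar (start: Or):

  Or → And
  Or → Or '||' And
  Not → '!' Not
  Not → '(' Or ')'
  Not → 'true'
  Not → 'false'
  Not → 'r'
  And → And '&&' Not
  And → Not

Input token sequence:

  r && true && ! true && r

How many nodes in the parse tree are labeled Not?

[Or [And [And [And [And [Not r]] && [Not true]] && [Not ! [Not true]]] && [Not r]]]

5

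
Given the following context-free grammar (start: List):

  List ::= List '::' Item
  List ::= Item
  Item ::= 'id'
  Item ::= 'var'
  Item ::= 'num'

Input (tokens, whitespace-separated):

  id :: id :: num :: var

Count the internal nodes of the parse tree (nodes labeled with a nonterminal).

[List [List [List [List [Item id]] :: [Item id]] :: [Item num]] :: [Item var]]

8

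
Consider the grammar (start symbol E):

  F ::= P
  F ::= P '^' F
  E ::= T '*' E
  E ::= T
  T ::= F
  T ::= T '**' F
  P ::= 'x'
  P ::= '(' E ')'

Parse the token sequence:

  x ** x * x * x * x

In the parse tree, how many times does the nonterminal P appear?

[E [T [T [F [P x]]] ** [F [P x]]] * [E [T [F [P x]]] * [E [T [F [P x]]] * [E [T [F [P x]]]]]]]

5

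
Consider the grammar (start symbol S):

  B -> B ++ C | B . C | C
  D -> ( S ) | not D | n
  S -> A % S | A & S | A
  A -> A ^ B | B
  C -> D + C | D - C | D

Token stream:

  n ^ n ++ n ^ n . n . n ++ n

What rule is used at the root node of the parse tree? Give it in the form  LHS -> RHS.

S -> A

[S [A [A [A [B [C [D n]]]] ^ [B [B [C [D n]]] ++ [C [D n]]]] ^ [B [B [B [B [C [D n]]] . [C [D n]]] . [C [D n]]] ++ [C [D n]]]]]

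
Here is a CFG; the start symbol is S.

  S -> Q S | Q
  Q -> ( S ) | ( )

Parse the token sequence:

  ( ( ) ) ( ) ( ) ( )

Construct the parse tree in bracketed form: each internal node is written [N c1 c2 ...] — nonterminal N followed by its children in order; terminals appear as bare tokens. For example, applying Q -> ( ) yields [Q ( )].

[S [Q ( [S [Q ( )]] )] [S [Q ( )] [S [Q ( )] [S [Q ( )]]]]]

S
Q S
( S ) S
( Q ) S
( ( ) ) S
( ( ) ) Q S
( ( ) ) ( ) S
( ( ) ) ( ) Q S
( ( ) ) ( ) ( ) S
( ( ) ) ( ) ( ) Q
( ( ) ) ( ) ( ) ( )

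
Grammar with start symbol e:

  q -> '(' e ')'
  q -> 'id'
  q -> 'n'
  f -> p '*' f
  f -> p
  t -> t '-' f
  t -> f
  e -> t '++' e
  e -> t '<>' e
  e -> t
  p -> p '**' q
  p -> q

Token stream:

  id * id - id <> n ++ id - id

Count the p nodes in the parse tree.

6

[e [t [t [f [p [q id]] * [f [p [q id]]]]] - [f [p [q id]]]] <> [e [t [f [p [q n]]]] ++ [e [t [t [f [p [q id]]]] - [f [p [q id]]]]]]]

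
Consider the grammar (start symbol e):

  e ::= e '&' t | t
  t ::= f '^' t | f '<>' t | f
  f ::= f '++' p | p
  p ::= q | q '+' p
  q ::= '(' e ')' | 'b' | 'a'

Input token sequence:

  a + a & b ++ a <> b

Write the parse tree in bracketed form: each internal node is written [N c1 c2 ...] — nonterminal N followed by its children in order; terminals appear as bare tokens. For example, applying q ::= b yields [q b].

[e [e [t [f [p [q a] + [p [q a]]]]]] & [t [f [f [p [q b]]] ++ [p [q a]]] <> [t [f [p [q b]]]]]]

e
e & t
t & t
f & t
p & t
q + p & t
a + p & t
a + q & t
a + a & t
a + a & f <> t
a + a & f ++ p <> t
a + a & p ++ p <> t
a + a & q ++ p <> t
a + a & b ++ p <> t
a + a & b ++ q <> t
a + a & b ++ a <> t
a + a & b ++ a <> f
a + a & b ++ a <> p
a + a & b ++ a <> q
a + a & b ++ a <> b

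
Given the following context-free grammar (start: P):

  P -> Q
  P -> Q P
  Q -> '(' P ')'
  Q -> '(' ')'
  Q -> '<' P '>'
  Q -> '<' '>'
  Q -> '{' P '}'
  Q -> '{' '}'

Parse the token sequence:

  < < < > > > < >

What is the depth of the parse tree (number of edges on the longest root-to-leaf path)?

[P [Q < [P [Q < [P [Q < >]] >]] >] [P [Q < >]]]

6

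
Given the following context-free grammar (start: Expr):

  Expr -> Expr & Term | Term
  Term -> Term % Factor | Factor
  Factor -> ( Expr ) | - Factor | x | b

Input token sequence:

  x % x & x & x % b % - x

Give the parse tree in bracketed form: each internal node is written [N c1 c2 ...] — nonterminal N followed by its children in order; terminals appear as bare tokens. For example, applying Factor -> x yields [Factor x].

Expr
Expr & Term
Expr & Term & Term
Term & Term & Term
Term % Factor & Term & Term
Factor % Factor & Term & Term
x % Factor & Term & Term
x % x & Term & Term
x % x & Factor & Term
x % x & x & Term
x % x & x & Term % Factor
x % x & x & Term % Factor % Factor
x % x & x & Factor % Factor % Factor
x % x & x & x % Factor % Factor
x % x & x & x % b % Factor
x % x & x & x % b % - Factor
x % x & x & x % b % - x

[Expr [Expr [Expr [Term [Term [Factor x]] % [Factor x]]] & [Term [Factor x]]] & [Term [Term [Term [Factor x]] % [Factor b]] % [Factor - [Factor x]]]]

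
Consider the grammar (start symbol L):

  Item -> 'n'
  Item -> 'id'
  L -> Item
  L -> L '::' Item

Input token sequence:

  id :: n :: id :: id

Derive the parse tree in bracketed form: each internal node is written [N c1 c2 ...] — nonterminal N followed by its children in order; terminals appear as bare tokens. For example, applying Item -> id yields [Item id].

L
L :: Item
L :: Item :: Item
L :: Item :: Item :: Item
Item :: Item :: Item :: Item
id :: Item :: Item :: Item
id :: n :: Item :: Item
id :: n :: id :: Item
id :: n :: id :: id

[L [L [L [L [Item id]] :: [Item n]] :: [Item id]] :: [Item id]]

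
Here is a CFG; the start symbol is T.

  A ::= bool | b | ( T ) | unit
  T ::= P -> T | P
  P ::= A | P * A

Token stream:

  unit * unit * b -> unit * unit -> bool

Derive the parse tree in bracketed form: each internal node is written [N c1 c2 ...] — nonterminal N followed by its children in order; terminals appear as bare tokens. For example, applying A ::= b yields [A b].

T
P -> T
P * A -> T
P * A * A -> T
A * A * A -> T
unit * A * A -> T
unit * unit * A -> T
unit * unit * b -> T
unit * unit * b -> P -> T
unit * unit * b -> P * A -> T
unit * unit * b -> A * A -> T
unit * unit * b -> unit * A -> T
unit * unit * b -> unit * unit -> T
unit * unit * b -> unit * unit -> P
unit * unit * b -> unit * unit -> A
unit * unit * b -> unit * unit -> bool

[T [P [P [P [A unit]] * [A unit]] * [A b]] -> [T [P [P [A unit]] * [A unit]] -> [T [P [A bool]]]]]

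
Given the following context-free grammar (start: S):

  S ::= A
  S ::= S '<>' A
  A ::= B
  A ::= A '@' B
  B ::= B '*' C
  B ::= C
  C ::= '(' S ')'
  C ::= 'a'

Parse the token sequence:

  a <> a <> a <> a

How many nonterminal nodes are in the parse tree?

[S [S [S [S [A [B [C a]]]] <> [A [B [C a]]]] <> [A [B [C a]]]] <> [A [B [C a]]]]

16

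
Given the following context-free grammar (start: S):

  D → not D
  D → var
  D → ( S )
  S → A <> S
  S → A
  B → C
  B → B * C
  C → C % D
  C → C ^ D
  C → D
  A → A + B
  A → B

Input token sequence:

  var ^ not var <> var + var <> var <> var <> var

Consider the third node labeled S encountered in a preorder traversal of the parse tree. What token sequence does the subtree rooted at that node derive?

[S [A [B [C [C [D var]] ^ [D not [D var]]]]] <> [S [A [A [B [C [D var]]]] + [B [C [D var]]]] <> [S [A [B [C [D var]]]] <> [S [A [B [C [D var]]]] <> [S [A [B [C [D var]]]]]]]]]

var <> var <> var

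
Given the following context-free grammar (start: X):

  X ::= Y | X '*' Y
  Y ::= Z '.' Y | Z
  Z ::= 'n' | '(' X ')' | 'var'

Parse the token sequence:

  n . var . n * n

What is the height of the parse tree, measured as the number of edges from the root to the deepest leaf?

[X [X [Y [Z n] . [Y [Z var] . [Y [Z n]]]]] * [Y [Z n]]]

6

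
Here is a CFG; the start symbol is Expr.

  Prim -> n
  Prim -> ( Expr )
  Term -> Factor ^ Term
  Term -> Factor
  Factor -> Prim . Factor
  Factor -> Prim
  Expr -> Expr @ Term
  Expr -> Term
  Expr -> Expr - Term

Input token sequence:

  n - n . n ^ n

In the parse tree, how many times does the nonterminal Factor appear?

[Expr [Expr [Term [Factor [Prim n]]]] - [Term [Factor [Prim n] . [Factor [Prim n]]] ^ [Term [Factor [Prim n]]]]]

4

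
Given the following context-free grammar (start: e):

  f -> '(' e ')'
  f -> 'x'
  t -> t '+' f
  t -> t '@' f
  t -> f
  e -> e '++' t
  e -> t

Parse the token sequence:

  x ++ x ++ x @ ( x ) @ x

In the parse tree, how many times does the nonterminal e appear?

4

[e [e [e [t [f x]]] ++ [t [f x]]] ++ [t [t [t [f x]] @ [f ( [e [t [f x]]] )]] @ [f x]]]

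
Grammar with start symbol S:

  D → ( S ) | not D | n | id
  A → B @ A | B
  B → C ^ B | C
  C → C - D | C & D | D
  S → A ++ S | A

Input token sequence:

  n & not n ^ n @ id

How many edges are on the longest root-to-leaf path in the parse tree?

[S [A [B [C [C [D n]] & [D not [D n]]] ^ [B [C [D n]]]] @ [A [B [C [D id]]]]]]

6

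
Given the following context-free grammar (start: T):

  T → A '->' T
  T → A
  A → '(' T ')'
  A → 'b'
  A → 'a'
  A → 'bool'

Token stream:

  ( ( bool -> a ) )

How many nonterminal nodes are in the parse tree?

[T [A ( [T [A ( [T [A bool] -> [T [A a]]] )]] )]]

8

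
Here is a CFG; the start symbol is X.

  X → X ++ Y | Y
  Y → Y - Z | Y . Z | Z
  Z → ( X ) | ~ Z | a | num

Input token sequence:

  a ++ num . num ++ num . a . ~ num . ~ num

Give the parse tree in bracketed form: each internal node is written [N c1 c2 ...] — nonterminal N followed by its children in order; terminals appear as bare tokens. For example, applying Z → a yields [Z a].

[X [X [X [Y [Z a]]] ++ [Y [Y [Z num]] . [Z num]]] ++ [Y [Y [Y [Y [Z num]] . [Z a]] . [Z ~ [Z num]]] . [Z ~ [Z num]]]]

X
X ++ Y
X ++ Y ++ Y
Y ++ Y ++ Y
Z ++ Y ++ Y
a ++ Y ++ Y
a ++ Y . Z ++ Y
a ++ Z . Z ++ Y
a ++ num . Z ++ Y
a ++ num . num ++ Y
a ++ num . num ++ Y . Z
a ++ num . num ++ Y . Z . Z
a ++ num . num ++ Y . Z . Z . Z
a ++ num . num ++ Z . Z . Z . Z
a ++ num . num ++ num . Z . Z . Z
a ++ num . num ++ num . a . Z . Z
a ++ num . num ++ num . a . ~ Z . Z
a ++ num . num ++ num . a . ~ num . Z
a ++ num . num ++ num . a . ~ num . ~ Z
a ++ num . num ++ num . a . ~ num . ~ num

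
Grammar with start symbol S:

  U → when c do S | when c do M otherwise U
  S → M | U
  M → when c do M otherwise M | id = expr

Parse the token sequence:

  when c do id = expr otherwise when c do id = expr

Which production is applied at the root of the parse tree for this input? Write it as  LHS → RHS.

[S [U when c do [M id = expr] otherwise [U when c do [S [M id = expr]]]]]

S → U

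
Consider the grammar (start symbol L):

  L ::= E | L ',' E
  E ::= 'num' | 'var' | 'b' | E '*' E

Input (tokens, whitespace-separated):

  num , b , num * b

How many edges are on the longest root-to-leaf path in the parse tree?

[L [L [L [E num]] , [E b]] , [E [E num] * [E b]]]

4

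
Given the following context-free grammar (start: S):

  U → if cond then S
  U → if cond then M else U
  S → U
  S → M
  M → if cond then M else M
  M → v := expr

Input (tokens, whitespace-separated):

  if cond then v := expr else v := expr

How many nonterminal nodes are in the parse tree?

[S [M if cond then [M v := expr] else [M v := expr]]]

4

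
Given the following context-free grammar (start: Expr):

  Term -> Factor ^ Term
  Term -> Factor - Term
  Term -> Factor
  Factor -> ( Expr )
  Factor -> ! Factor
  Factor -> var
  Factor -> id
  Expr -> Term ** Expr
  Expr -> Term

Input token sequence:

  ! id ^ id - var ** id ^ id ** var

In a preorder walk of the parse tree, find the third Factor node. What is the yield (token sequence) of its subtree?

[Expr [Term [Factor ! [Factor id]] ^ [Term [Factor id] - [Term [Factor var]]]] ** [Expr [Term [Factor id] ^ [Term [Factor id]]] ** [Expr [Term [Factor var]]]]]

id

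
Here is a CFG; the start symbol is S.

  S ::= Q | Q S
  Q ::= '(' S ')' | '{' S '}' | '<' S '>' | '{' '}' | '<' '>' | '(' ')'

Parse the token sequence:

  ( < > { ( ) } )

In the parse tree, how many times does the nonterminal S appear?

4

[S [Q ( [S [Q < >] [S [Q { [S [Q ( )]] }]]] )]]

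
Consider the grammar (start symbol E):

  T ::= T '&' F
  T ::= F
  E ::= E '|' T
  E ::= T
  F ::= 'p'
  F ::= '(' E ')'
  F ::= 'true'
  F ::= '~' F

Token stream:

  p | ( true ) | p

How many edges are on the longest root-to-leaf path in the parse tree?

[E [E [E [T [F p]]] | [T [F ( [E [T [F true]]] )]]] | [T [F p]]]

7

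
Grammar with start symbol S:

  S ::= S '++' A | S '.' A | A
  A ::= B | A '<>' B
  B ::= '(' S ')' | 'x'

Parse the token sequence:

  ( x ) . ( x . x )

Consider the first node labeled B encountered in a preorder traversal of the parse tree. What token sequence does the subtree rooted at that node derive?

[S [S [A [B ( [S [A [B x]]] )]]] . [A [B ( [S [S [A [B x]]] . [A [B x]]] )]]]

( x )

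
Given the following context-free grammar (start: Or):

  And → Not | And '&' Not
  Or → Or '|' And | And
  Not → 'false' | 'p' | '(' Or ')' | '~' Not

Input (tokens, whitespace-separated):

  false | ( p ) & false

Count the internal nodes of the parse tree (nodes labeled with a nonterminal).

[Or [Or [And [Not false]]] | [And [And [Not ( [Or [And [Not p]]] )]] & [Not false]]]

11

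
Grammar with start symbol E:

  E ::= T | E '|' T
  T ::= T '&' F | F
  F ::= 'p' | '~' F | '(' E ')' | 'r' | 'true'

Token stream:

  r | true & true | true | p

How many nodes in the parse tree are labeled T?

5

[E [E [E [E [T [F r]]] | [T [T [F true]] & [F true]]] | [T [F true]]] | [T [F p]]]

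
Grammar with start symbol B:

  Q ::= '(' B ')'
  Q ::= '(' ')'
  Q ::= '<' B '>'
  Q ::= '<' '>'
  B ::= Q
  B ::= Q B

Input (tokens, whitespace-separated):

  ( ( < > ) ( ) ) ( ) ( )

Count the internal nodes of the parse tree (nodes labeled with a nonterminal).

[B [Q ( [B [Q ( [B [Q < >]] )] [B [Q ( )]]] )] [B [Q ( )] [B [Q ( )]]]]

12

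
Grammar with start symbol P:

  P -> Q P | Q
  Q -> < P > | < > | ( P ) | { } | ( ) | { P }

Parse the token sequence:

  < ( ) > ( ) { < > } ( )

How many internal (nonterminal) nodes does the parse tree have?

12

[P [Q < [P [Q ( )]] >] [P [Q ( )] [P [Q { [P [Q < >]] }] [P [Q ( )]]]]]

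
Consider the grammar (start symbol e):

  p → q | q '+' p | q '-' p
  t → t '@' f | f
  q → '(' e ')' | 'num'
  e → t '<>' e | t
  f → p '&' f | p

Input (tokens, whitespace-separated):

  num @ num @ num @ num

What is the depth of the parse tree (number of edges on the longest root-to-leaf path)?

[e [t [t [t [t [f [p [q num]]]] @ [f [p [q num]]]] @ [f [p [q num]]]] @ [f [p [q num]]]]]

8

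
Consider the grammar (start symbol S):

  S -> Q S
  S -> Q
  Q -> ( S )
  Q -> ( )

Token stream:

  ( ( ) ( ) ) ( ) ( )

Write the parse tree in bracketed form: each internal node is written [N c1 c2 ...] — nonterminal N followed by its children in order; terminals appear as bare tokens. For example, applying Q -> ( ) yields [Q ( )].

[S [Q ( [S [Q ( )] [S [Q ( )]]] )] [S [Q ( )] [S [Q ( )]]]]

S
Q S
( S ) S
( Q S ) S
( ( ) S ) S
( ( ) Q ) S
( ( ) ( ) ) S
( ( ) ( ) ) Q S
( ( ) ( ) ) ( ) S
( ( ) ( ) ) ( ) Q
( ( ) ( ) ) ( ) ( )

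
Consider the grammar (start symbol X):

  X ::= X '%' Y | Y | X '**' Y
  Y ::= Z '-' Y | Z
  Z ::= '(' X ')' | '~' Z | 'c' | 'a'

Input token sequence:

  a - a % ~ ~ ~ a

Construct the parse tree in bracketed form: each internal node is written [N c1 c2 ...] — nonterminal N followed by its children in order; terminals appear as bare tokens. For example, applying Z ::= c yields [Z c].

X
X % Y
Y % Y
Z - Y % Y
a - Y % Y
a - Z % Y
a - a % Y
a - a % Z
a - a % ~ Z
a - a % ~ ~ Z
a - a % ~ ~ ~ Z
a - a % ~ ~ ~ a

[X [X [Y [Z a] - [Y [Z a]]]] % [Y [Z ~ [Z ~ [Z ~ [Z a]]]]]]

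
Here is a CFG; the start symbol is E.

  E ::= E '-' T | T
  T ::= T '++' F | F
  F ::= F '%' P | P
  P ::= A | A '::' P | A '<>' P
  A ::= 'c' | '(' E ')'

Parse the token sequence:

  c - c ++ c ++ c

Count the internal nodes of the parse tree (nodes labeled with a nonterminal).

[E [E [T [F [P [A c]]]]] - [T [T [T [F [P [A c]]]] ++ [F [P [A c]]]] ++ [F [P [A c]]]]]

18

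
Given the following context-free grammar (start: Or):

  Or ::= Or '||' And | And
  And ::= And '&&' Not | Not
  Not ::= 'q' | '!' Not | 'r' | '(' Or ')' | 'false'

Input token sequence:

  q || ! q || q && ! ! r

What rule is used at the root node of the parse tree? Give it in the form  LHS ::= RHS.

Or ::= Or '||' And

[Or [Or [Or [And [Not q]]] || [And [Not ! [Not q]]]] || [And [And [Not q]] && [Not ! [Not ! [Not r]]]]]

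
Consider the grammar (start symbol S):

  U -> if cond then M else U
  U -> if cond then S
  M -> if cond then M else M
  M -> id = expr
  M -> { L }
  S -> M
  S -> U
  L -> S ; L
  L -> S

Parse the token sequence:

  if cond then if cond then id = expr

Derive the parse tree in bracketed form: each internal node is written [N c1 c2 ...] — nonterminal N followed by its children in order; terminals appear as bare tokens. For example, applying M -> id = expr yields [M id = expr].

S
U
if cond then S
if cond then U
if cond then if cond then S
if cond then if cond then M
if cond then if cond then id = expr

[S [U if cond then [S [U if cond then [S [M id = expr]]]]]]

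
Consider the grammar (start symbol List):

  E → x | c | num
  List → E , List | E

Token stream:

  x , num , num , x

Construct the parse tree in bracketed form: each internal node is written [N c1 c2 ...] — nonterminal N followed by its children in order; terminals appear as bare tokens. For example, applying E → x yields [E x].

List
E , List
x , List
x , E , List
x , num , List
x , num , E , List
x , num , num , List
x , num , num , E
x , num , num , x

[List [E x] , [List [E num] , [List [E num] , [List [E x]]]]]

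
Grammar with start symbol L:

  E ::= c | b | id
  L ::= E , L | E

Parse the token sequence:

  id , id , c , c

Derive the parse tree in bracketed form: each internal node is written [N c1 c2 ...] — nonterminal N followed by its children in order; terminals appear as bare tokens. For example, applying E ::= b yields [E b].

[L [E id] , [L [E id] , [L [E c] , [L [E c]]]]]

L
E , L
id , L
id , E , L
id , id , L
id , id , E , L
id , id , c , L
id , id , c , E
id , id , c , c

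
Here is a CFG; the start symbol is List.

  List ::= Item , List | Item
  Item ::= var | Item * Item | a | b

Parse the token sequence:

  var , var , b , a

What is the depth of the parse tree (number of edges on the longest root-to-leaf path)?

[List [Item var] , [List [Item var] , [List [Item b] , [List [Item a]]]]]

5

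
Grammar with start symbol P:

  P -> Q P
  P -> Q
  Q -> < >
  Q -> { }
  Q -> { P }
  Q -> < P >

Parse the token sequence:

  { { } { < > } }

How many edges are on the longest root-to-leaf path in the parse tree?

7

[P [Q { [P [Q { }] [P [Q { [P [Q < >]] }]]] }]]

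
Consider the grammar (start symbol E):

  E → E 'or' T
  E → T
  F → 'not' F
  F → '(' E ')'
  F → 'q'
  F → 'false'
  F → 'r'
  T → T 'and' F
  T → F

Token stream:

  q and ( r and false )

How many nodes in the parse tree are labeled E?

[E [T [T [F q]] and [F ( [E [T [T [F r]] and [F false]]] )]]]

2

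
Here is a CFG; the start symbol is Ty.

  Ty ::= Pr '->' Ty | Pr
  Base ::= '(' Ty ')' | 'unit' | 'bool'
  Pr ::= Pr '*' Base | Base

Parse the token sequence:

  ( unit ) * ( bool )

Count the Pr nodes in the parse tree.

[Ty [Pr [Pr [Base ( [Ty [Pr [Base unit]]] )]] * [Base ( [Ty [Pr [Base bool]]] )]]]

4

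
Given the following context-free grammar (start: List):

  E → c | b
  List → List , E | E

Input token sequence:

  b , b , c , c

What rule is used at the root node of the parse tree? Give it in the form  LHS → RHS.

List → List , E

[List [List [List [List [E b]] , [E b]] , [E c]] , [E c]]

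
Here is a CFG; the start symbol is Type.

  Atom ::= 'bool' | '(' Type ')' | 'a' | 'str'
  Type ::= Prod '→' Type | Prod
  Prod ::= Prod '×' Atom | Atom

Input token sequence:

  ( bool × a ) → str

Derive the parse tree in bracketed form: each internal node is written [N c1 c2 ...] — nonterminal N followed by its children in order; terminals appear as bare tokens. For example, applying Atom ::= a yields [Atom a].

Type
Prod → Type
Atom → Type
( Type ) → Type
( Prod ) → Type
( Prod × Atom ) → Type
( Atom × Atom ) → Type
( bool × Atom ) → Type
( bool × a ) → Type
( bool × a ) → Prod
( bool × a ) → Atom
( bool × a ) → str

[Type [Prod [Atom ( [Type [Prod [Prod [Atom bool]] × [Atom a]]] )]] → [Type [Prod [Atom str]]]]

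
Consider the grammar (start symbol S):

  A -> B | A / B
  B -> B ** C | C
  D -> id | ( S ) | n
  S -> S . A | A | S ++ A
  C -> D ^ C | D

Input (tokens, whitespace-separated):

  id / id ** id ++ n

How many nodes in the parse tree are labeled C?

4

[S [S [A [A [B [C [D id]]]] / [B [B [C [D id]]] ** [C [D id]]]]] ++ [A [B [C [D n]]]]]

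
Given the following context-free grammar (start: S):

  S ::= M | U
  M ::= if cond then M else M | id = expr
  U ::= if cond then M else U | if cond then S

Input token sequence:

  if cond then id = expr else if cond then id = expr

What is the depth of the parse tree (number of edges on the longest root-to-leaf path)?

5

[S [U if cond then [M id = expr] else [U if cond then [S [M id = expr]]]]]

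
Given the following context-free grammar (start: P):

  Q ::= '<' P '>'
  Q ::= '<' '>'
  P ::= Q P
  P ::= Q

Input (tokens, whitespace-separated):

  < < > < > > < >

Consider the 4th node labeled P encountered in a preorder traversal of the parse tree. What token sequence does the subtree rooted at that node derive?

< >

[P [Q < [P [Q < >] [P [Q < >]]] >] [P [Q < >]]]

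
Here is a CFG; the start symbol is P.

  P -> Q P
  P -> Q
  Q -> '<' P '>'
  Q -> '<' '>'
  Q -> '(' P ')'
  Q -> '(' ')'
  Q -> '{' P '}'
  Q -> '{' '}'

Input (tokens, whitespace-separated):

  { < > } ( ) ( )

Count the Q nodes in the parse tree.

[P [Q { [P [Q < >]] }] [P [Q ( )] [P [Q ( )]]]]

4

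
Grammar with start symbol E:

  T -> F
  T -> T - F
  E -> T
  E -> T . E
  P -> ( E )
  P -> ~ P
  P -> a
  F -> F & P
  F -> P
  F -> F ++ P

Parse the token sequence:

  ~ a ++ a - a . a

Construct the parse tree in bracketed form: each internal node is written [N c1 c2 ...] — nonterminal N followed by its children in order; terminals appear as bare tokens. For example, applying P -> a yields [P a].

E
T . E
T - F . E
F - F . E
F ++ P - F . E
P ++ P - F . E
~ P ++ P - F . E
~ a ++ P - F . E
~ a ++ a - F . E
~ a ++ a - P . E
~ a ++ a - a . E
~ a ++ a - a . T
~ a ++ a - a . F
~ a ++ a - a . P
~ a ++ a - a . a

[E [T [T [F [F [P ~ [P a]]] ++ [P a]]] - [F [P a]]] . [E [T [F [P a]]]]]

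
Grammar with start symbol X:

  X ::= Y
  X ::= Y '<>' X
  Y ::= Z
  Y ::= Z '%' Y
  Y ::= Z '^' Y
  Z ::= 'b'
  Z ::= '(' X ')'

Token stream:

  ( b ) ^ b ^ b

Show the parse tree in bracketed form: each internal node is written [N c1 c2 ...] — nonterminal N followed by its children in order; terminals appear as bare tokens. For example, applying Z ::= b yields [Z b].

X
Y
Z ^ Y
( X ) ^ Y
( Y ) ^ Y
( Z ) ^ Y
( b ) ^ Y
( b ) ^ Z ^ Y
( b ) ^ b ^ Y
( b ) ^ b ^ Z
( b ) ^ b ^ b

[X [Y [Z ( [X [Y [Z b]]] )] ^ [Y [Z b] ^ [Y [Z b]]]]]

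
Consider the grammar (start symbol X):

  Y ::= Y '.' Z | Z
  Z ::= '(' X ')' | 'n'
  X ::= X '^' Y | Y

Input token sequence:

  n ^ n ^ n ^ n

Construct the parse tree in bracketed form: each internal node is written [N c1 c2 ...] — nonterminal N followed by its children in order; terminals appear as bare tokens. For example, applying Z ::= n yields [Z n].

[X [X [X [X [Y [Z n]]] ^ [Y [Z n]]] ^ [Y [Z n]]] ^ [Y [Z n]]]

X
X ^ Y
X ^ Y ^ Y
X ^ Y ^ Y ^ Y
Y ^ Y ^ Y ^ Y
Z ^ Y ^ Y ^ Y
n ^ Y ^ Y ^ Y
n ^ Z ^ Y ^ Y
n ^ n ^ Y ^ Y
n ^ n ^ Z ^ Y
n ^ n ^ n ^ Y
n ^ n ^ n ^ Z
n ^ n ^ n ^ n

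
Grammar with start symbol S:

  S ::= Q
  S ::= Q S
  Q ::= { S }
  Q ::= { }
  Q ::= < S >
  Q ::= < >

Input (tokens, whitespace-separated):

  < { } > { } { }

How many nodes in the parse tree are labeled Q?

[S [Q < [S [Q { }]] >] [S [Q { }] [S [Q { }]]]]

4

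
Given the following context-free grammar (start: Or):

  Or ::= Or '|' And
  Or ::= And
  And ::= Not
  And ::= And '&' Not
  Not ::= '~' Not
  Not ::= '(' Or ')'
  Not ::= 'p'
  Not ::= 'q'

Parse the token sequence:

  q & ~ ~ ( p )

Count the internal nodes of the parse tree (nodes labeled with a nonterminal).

[Or [And [And [Not q]] & [Not ~ [Not ~ [Not ( [Or [And [Not p]]] )]]]]]

10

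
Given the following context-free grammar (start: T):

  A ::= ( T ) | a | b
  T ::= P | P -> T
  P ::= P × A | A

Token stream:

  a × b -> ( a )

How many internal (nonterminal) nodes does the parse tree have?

[T [P [P [A a]] × [A b]] -> [T [P [A ( [T [P [A a]]] )]]]]

11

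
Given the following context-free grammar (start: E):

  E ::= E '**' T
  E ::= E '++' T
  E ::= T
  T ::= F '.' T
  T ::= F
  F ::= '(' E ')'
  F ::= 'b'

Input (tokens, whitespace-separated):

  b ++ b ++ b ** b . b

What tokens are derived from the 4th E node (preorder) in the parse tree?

b

[E [E [E [E [T [F b]]] ++ [T [F b]]] ++ [T [F b]]] ** [T [F b] . [T [F b]]]]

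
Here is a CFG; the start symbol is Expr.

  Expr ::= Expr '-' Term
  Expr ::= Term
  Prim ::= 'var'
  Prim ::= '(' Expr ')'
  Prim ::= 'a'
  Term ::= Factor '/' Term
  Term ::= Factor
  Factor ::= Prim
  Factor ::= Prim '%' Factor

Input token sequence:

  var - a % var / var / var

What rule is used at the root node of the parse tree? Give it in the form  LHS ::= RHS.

Expr ::= Expr '-' Term

[Expr [Expr [Term [Factor [Prim var]]]] - [Term [Factor [Prim a] % [Factor [Prim var]]] / [Term [Factor [Prim var]] / [Term [Factor [Prim var]]]]]]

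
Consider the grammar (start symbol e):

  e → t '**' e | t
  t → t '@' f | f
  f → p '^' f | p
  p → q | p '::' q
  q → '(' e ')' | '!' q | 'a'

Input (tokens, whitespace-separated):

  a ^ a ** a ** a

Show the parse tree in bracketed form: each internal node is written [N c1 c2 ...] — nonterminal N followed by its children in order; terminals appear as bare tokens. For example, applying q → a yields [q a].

e
t ** e
f ** e
p ^ f ** e
q ^ f ** e
a ^ f ** e
a ^ p ** e
a ^ q ** e
a ^ a ** e
a ^ a ** t ** e
a ^ a ** f ** e
a ^ a ** p ** e
a ^ a ** q ** e
a ^ a ** a ** e
a ^ a ** a ** t
a ^ a ** a ** f
a ^ a ** a ** p
a ^ a ** a ** q
a ^ a ** a ** a

[e [t [f [p [q a]] ^ [f [p [q a]]]]] ** [e [t [f [p [q a]]]] ** [e [t [f [p [q a]]]]]]]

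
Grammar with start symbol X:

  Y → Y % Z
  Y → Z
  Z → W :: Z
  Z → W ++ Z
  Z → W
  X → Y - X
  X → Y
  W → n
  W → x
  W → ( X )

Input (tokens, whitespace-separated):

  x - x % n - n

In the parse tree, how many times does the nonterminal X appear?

[X [Y [Z [W x]]] - [X [Y [Y [Z [W x]]] % [Z [W n]]] - [X [Y [Z [W n]]]]]]

3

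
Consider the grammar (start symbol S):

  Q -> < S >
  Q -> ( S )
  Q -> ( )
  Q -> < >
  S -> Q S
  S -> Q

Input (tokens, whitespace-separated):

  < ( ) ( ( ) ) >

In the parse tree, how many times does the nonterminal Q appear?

4

[S [Q < [S [Q ( )] [S [Q ( [S [Q ( )]] )]]] >]]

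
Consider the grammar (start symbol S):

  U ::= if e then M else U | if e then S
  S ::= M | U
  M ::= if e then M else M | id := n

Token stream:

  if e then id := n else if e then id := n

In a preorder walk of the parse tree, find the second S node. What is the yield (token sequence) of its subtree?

id := n

[S [U if e then [M id := n] else [U if e then [S [M id := n]]]]]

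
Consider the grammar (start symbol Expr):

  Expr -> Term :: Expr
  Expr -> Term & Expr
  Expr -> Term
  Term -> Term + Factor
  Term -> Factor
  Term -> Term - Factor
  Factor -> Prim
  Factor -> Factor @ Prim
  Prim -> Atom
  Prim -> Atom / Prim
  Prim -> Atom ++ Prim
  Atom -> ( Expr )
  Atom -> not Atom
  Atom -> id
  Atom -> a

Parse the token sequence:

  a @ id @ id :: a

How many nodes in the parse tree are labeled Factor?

[Expr [Term [Factor [Factor [Factor [Prim [Atom a]]] @ [Prim [Atom id]]] @ [Prim [Atom id]]]] :: [Expr [Term [Factor [Prim [Atom a]]]]]]

4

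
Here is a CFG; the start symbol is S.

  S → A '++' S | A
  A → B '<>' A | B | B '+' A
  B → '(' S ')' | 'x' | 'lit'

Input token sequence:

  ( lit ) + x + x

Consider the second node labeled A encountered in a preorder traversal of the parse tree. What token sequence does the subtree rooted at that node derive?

lit

[S [A [B ( [S [A [B lit]]] )] + [A [B x] + [A [B x]]]]]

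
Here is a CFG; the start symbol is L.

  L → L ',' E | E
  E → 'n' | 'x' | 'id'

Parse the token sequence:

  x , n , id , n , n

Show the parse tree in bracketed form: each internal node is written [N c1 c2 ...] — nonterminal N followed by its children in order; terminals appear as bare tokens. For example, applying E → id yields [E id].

L
L , E
L , E , E
L , E , E , E
L , E , E , E , E
E , E , E , E , E
x , E , E , E , E
x , n , E , E , E
x , n , id , E , E
x , n , id , n , E
x , n , id , n , n

[L [L [L [L [L [E x]] , [E n]] , [E id]] , [E n]] , [E n]]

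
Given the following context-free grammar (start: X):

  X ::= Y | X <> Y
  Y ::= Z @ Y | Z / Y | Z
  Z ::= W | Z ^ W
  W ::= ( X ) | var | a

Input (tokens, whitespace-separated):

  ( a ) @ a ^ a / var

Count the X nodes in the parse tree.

[X [Y [Z [W ( [X [Y [Z [W a]]]] )]] @ [Y [Z [Z [W a]] ^ [W a]] / [Y [Z [W var]]]]]]

2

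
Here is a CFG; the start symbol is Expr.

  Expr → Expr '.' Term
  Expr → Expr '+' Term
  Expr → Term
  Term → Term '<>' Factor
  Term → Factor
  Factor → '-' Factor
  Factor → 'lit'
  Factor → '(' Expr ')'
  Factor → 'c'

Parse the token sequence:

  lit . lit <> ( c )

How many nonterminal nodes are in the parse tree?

[Expr [Expr [Term [Factor lit]]] . [Term [Term [Factor lit]] <> [Factor ( [Expr [Term [Factor c]]] )]]]

11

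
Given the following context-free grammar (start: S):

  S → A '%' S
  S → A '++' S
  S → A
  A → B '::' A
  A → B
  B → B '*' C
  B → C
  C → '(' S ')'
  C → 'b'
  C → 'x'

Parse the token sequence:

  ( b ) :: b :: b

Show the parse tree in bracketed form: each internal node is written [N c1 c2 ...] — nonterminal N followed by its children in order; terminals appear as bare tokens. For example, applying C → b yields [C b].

[S [A [B [C ( [S [A [B [C b]]]] )]] :: [A [B [C b]] :: [A [B [C b]]]]]]

S
A
B :: A
C :: A
( S ) :: A
( A ) :: A
( B ) :: A
( C ) :: A
( b ) :: A
( b ) :: B :: A
( b ) :: C :: A
( b ) :: b :: A
( b ) :: b :: B
( b ) :: b :: C
( b ) :: b :: b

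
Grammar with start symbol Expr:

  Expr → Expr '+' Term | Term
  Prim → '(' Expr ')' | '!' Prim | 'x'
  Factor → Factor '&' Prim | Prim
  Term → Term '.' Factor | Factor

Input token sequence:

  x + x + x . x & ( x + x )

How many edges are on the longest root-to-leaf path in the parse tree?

[Expr [Expr [Expr [Term [Factor [Prim x]]]] + [Term [Factor [Prim x]]]] + [Term [Term [Factor [Prim x]]] . [Factor [Factor [Prim x]] & [Prim ( [Expr [Expr [Term [Factor [Prim x]]]] + [Term [Factor [Prim x]]]] )]]]]

9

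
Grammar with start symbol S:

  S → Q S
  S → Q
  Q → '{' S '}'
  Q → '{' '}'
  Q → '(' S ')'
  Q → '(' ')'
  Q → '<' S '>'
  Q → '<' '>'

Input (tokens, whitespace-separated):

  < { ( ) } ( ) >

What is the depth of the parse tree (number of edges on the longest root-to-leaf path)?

6

[S [Q < [S [Q { [S [Q ( )]] }] [S [Q ( )]]] >]]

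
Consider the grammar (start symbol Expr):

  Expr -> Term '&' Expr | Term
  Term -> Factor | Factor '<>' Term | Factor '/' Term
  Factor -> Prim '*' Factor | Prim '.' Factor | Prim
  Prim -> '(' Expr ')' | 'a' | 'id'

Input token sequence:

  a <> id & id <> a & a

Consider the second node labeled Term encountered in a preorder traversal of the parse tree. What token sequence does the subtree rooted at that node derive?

[Expr [Term [Factor [Prim a]] <> [Term [Factor [Prim id]]]] & [Expr [Term [Factor [Prim id]] <> [Term [Factor [Prim a]]]] & [Expr [Term [Factor [Prim a]]]]]]

id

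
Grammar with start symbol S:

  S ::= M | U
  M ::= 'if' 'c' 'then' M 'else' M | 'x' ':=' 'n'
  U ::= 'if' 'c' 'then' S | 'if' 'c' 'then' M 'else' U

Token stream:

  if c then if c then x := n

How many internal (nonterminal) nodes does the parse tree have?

[S [U if c then [S [U if c then [S [M x := n]]]]]]

6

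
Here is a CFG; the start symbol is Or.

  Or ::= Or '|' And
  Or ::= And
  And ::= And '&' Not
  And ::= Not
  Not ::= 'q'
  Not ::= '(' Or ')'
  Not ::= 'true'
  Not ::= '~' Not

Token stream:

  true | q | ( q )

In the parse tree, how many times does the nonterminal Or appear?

[Or [Or [Or [And [Not true]]] | [And [Not q]]] | [And [Not ( [Or [And [Not q]]] )]]]

4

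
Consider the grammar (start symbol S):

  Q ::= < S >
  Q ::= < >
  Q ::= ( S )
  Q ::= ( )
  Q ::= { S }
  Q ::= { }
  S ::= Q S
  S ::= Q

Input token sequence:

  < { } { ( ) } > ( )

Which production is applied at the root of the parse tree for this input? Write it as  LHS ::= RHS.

[S [Q < [S [Q { }] [S [Q { [S [Q ( )]] }]]] >] [S [Q ( )]]]

S ::= Q S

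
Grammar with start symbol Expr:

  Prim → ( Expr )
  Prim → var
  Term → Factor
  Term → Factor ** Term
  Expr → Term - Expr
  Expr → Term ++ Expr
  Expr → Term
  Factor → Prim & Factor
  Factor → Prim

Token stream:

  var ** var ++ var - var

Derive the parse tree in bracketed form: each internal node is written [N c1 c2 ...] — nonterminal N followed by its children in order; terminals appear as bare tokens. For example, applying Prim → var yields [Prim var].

Expr
Term ++ Expr
Factor ** Term ++ Expr
Prim ** Term ++ Expr
var ** Term ++ Expr
var ** Factor ++ Expr
var ** Prim ++ Expr
var ** var ++ Expr
var ** var ++ Term - Expr
var ** var ++ Factor - Expr
var ** var ++ Prim - Expr
var ** var ++ var - Expr
var ** var ++ var - Term
var ** var ++ var - Factor
var ** var ++ var - Prim
var ** var ++ var - var

[Expr [Term [Factor [Prim var]] ** [Term [Factor [Prim var]]]] ++ [Expr [Term [Factor [Prim var]]] - [Expr [Term [Factor [Prim var]]]]]]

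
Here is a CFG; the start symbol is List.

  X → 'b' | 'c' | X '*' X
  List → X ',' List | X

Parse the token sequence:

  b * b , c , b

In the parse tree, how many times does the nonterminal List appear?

3

[List [X [X b] * [X b]] , [List [X c] , [List [X b]]]]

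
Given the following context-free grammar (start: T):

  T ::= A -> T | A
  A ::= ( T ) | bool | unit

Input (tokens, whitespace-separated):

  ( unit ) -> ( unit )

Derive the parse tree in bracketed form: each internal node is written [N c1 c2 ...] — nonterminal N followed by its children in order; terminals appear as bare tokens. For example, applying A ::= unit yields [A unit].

T
A -> T
( T ) -> T
( A ) -> T
( unit ) -> T
( unit ) -> A
( unit ) -> ( T )
( unit ) -> ( A )
( unit ) -> ( unit )

[T [A ( [T [A unit]] )] -> [T [A ( [T [A unit]] )]]]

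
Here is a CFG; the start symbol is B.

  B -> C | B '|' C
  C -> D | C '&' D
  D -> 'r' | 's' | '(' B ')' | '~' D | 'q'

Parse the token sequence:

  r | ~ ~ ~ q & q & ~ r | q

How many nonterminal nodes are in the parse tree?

17

[B [B [B [C [D r]]] | [C [C [C [D ~ [D ~ [D ~ [D q]]]]] & [D q]] & [D ~ [D r]]]] | [C [D q]]]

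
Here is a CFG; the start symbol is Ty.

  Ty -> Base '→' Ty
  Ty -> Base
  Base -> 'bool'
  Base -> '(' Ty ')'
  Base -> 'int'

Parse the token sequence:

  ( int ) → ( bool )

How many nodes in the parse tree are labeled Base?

4

[Ty [Base ( [Ty [Base int]] )] → [Ty [Base ( [Ty [Base bool]] )]]]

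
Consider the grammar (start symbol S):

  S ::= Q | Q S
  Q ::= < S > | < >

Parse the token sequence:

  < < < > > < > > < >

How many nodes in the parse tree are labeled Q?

5

[S [Q < [S [Q < [S [Q < >]] >] [S [Q < >]]] >] [S [Q < >]]]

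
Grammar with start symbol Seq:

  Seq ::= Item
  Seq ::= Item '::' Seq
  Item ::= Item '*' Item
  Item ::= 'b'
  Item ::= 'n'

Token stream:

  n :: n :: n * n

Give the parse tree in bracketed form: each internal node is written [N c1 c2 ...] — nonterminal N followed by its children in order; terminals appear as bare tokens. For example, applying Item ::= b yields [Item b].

Seq
Item :: Seq
n :: Seq
n :: Item :: Seq
n :: n :: Seq
n :: n :: Item
n :: n :: Item * Item
n :: n :: n * Item
n :: n :: n * n

[Seq [Item n] :: [Seq [Item n] :: [Seq [Item [Item n] * [Item n]]]]]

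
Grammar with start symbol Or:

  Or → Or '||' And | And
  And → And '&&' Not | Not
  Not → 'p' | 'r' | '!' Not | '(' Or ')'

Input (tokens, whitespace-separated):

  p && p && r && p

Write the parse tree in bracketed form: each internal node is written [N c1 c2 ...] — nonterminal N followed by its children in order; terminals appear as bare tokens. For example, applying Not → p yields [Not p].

[Or [And [And [And [And [Not p]] && [Not p]] && [Not r]] && [Not p]]]

Or
And
And && Not
And && Not && Not
And && Not && Not && Not
Not && Not && Not && Not
p && Not && Not && Not
p && p && Not && Not
p && p && r && Not
p && p && r && p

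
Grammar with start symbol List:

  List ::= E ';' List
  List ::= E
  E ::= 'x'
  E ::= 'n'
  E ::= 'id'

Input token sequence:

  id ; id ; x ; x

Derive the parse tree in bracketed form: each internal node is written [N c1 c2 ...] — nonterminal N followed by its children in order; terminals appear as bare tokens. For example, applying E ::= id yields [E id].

[List [E id] ; [List [E id] ; [List [E x] ; [List [E x]]]]]

List
E ; List
id ; List
id ; E ; List
id ; id ; List
id ; id ; E ; List
id ; id ; x ; List
id ; id ; x ; E
id ; id ; x ; x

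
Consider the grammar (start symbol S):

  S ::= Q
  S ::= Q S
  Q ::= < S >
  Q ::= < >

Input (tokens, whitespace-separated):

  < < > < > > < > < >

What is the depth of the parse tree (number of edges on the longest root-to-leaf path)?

5

[S [Q < [S [Q < >] [S [Q < >]]] >] [S [Q < >] [S [Q < >]]]]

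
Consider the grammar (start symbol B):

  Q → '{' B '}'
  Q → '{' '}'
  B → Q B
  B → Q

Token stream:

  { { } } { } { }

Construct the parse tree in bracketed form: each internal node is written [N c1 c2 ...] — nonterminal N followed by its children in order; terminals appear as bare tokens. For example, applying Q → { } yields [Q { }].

[B [Q { [B [Q { }]] }] [B [Q { }] [B [Q { }]]]]

B
Q B
{ B } B
{ Q } B
{ { } } B
{ { } } Q B
{ { } } { } B
{ { } } { } Q
{ { } } { } { }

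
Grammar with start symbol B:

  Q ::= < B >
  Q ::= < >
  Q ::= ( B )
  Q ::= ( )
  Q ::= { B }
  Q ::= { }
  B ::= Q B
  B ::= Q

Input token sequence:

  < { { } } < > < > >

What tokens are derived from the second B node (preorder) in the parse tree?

[B [Q < [B [Q { [B [Q { }]] }] [B [Q < >] [B [Q < >]]]] >]]

{ { } } < > < >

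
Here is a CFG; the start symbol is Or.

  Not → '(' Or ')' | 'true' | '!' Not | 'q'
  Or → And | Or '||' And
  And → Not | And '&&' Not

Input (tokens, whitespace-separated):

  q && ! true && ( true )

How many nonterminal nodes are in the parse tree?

[Or [And [And [And [Not q]] && [Not ! [Not true]]] && [Not ( [Or [And [Not true]]] )]]]

11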